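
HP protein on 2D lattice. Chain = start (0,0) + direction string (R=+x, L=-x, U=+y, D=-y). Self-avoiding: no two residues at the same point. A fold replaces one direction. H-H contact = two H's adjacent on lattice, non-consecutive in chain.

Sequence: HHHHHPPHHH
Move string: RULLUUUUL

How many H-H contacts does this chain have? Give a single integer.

Answer: 1

Derivation:
Positions: [(0, 0), (1, 0), (1, 1), (0, 1), (-1, 1), (-1, 2), (-1, 3), (-1, 4), (-1, 5), (-2, 5)]
H-H contact: residue 0 @(0,0) - residue 3 @(0, 1)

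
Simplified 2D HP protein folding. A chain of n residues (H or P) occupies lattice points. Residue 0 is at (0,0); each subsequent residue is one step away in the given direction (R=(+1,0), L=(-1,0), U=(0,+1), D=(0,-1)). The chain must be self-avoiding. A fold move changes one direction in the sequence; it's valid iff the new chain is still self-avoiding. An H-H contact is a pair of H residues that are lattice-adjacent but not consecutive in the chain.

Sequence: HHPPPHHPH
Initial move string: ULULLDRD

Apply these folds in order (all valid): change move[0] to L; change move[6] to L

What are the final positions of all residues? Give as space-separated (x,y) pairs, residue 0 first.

Answer: (0,0) (-1,0) (-2,0) (-2,1) (-3,1) (-4,1) (-4,0) (-5,0) (-5,-1)

Derivation:
Initial moves: ULULLDRD
Fold: move[0]->L => LLULLDRD (positions: [(0, 0), (-1, 0), (-2, 0), (-2, 1), (-3, 1), (-4, 1), (-4, 0), (-3, 0), (-3, -1)])
Fold: move[6]->L => LLULLDLD (positions: [(0, 0), (-1, 0), (-2, 0), (-2, 1), (-3, 1), (-4, 1), (-4, 0), (-5, 0), (-5, -1)])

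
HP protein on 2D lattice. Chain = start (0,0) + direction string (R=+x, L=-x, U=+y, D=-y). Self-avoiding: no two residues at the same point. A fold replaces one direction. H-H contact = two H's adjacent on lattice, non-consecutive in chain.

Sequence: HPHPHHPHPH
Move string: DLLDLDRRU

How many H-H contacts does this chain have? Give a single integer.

Positions: [(0, 0), (0, -1), (-1, -1), (-2, -1), (-2, -2), (-3, -2), (-3, -3), (-2, -3), (-1, -3), (-1, -2)]
H-H contact: residue 2 @(-1,-1) - residue 9 @(-1, -2)
H-H contact: residue 4 @(-2,-2) - residue 9 @(-1, -2)
H-H contact: residue 4 @(-2,-2) - residue 7 @(-2, -3)

Answer: 3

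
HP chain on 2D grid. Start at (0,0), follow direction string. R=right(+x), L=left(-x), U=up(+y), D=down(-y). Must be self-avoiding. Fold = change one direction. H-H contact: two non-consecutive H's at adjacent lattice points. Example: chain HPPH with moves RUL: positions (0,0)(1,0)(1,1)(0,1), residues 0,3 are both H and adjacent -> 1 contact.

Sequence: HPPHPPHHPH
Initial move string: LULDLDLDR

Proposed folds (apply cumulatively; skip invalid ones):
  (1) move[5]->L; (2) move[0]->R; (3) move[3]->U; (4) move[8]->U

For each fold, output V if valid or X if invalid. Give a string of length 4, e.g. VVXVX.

Answer: VXVX

Derivation:
Initial: LULDLDLDR -> [(0, 0), (-1, 0), (-1, 1), (-2, 1), (-2, 0), (-3, 0), (-3, -1), (-4, -1), (-4, -2), (-3, -2)]
Fold 1: move[5]->L => LULDLLLDR VALID
Fold 2: move[0]->R => RULDLLLDR INVALID (collision), skipped
Fold 3: move[3]->U => LULULLLDR VALID
Fold 4: move[8]->U => LULULLLDU INVALID (collision), skipped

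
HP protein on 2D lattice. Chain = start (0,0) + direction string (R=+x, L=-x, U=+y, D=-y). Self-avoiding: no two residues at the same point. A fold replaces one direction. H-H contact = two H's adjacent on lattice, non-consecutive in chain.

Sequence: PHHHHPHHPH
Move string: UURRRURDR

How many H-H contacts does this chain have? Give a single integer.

Positions: [(0, 0), (0, 1), (0, 2), (1, 2), (2, 2), (3, 2), (3, 3), (4, 3), (4, 2), (5, 2)]
No H-H contacts found.

Answer: 0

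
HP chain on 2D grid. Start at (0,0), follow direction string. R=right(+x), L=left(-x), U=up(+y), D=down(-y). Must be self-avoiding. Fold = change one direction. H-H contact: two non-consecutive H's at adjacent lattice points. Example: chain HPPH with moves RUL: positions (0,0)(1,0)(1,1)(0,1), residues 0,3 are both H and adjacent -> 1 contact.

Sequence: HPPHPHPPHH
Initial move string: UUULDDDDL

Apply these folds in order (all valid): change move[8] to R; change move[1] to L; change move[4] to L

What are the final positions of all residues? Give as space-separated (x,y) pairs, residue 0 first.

Initial moves: UUULDDDDL
Fold: move[8]->R => UUULDDDDR (positions: [(0, 0), (0, 1), (0, 2), (0, 3), (-1, 3), (-1, 2), (-1, 1), (-1, 0), (-1, -1), (0, -1)])
Fold: move[1]->L => ULULDDDDR (positions: [(0, 0), (0, 1), (-1, 1), (-1, 2), (-2, 2), (-2, 1), (-2, 0), (-2, -1), (-2, -2), (-1, -2)])
Fold: move[4]->L => ULULLDDDR (positions: [(0, 0), (0, 1), (-1, 1), (-1, 2), (-2, 2), (-3, 2), (-3, 1), (-3, 0), (-3, -1), (-2, -1)])

Answer: (0,0) (0,1) (-1,1) (-1,2) (-2,2) (-3,2) (-3,1) (-3,0) (-3,-1) (-2,-1)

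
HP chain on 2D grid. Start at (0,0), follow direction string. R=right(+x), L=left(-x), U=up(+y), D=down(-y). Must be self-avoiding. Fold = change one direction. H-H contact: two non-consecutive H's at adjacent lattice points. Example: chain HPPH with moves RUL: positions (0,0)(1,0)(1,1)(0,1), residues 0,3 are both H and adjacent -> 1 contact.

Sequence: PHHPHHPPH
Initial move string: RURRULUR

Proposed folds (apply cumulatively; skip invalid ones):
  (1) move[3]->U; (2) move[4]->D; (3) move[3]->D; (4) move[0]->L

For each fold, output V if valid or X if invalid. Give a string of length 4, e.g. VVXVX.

Answer: VXXV

Derivation:
Initial: RURRULUR -> [(0, 0), (1, 0), (1, 1), (2, 1), (3, 1), (3, 2), (2, 2), (2, 3), (3, 3)]
Fold 1: move[3]->U => RURUULUR VALID
Fold 2: move[4]->D => RURUDLUR INVALID (collision), skipped
Fold 3: move[3]->D => RURDULUR INVALID (collision), skipped
Fold 4: move[0]->L => LURUULUR VALID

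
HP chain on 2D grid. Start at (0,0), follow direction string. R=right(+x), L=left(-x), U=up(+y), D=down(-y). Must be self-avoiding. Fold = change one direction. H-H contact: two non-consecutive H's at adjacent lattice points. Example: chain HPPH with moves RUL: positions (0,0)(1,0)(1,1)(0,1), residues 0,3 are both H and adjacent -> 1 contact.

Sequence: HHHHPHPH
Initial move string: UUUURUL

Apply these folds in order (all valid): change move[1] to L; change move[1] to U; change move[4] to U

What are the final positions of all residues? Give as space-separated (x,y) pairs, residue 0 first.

Initial moves: UUUURUL
Fold: move[1]->L => ULUURUL (positions: [(0, 0), (0, 1), (-1, 1), (-1, 2), (-1, 3), (0, 3), (0, 4), (-1, 4)])
Fold: move[1]->U => UUUURUL (positions: [(0, 0), (0, 1), (0, 2), (0, 3), (0, 4), (1, 4), (1, 5), (0, 5)])
Fold: move[4]->U => UUUUUUL (positions: [(0, 0), (0, 1), (0, 2), (0, 3), (0, 4), (0, 5), (0, 6), (-1, 6)])

Answer: (0,0) (0,1) (0,2) (0,3) (0,4) (0,5) (0,6) (-1,6)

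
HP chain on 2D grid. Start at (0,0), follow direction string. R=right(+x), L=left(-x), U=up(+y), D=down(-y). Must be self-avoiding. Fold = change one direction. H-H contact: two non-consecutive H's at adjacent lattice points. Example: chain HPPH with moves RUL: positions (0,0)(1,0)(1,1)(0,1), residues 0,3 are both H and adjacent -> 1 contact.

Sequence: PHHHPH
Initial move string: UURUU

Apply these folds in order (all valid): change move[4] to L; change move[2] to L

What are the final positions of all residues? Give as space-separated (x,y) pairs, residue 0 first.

Answer: (0,0) (0,1) (0,2) (-1,2) (-1,3) (-2,3)

Derivation:
Initial moves: UURUU
Fold: move[4]->L => UURUL (positions: [(0, 0), (0, 1), (0, 2), (1, 2), (1, 3), (0, 3)])
Fold: move[2]->L => UULUL (positions: [(0, 0), (0, 1), (0, 2), (-1, 2), (-1, 3), (-2, 3)])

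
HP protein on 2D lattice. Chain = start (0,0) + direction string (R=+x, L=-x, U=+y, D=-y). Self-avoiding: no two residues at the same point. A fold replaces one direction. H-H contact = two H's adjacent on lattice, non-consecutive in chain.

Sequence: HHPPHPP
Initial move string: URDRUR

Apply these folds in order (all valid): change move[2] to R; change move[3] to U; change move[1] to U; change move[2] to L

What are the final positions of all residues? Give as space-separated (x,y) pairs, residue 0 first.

Initial moves: URDRUR
Fold: move[2]->R => URRRUR (positions: [(0, 0), (0, 1), (1, 1), (2, 1), (3, 1), (3, 2), (4, 2)])
Fold: move[3]->U => URRUUR (positions: [(0, 0), (0, 1), (1, 1), (2, 1), (2, 2), (2, 3), (3, 3)])
Fold: move[1]->U => UURUUR (positions: [(0, 0), (0, 1), (0, 2), (1, 2), (1, 3), (1, 4), (2, 4)])
Fold: move[2]->L => UULUUR (positions: [(0, 0), (0, 1), (0, 2), (-1, 2), (-1, 3), (-1, 4), (0, 4)])

Answer: (0,0) (0,1) (0,2) (-1,2) (-1,3) (-1,4) (0,4)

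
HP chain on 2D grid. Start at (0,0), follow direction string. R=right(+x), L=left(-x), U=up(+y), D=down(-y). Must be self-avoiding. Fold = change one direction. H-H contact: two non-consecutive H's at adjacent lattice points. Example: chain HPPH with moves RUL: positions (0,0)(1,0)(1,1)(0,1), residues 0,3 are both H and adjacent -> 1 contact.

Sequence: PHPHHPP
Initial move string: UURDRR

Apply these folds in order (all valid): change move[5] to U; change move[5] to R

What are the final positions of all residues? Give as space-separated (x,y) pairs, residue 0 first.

Initial moves: UURDRR
Fold: move[5]->U => UURDRU (positions: [(0, 0), (0, 1), (0, 2), (1, 2), (1, 1), (2, 1), (2, 2)])
Fold: move[5]->R => UURDRR (positions: [(0, 0), (0, 1), (0, 2), (1, 2), (1, 1), (2, 1), (3, 1)])

Answer: (0,0) (0,1) (0,2) (1,2) (1,1) (2,1) (3,1)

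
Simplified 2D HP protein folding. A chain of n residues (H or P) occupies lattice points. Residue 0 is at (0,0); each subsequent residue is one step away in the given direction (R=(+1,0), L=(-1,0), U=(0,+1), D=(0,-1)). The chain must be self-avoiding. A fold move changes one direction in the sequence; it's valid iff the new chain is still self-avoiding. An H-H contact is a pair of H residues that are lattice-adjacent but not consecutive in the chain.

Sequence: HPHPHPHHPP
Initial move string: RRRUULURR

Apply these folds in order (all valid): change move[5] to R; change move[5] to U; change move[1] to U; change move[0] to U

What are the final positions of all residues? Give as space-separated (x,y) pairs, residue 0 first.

Initial moves: RRRUULURR
Fold: move[5]->R => RRRUURURR (positions: [(0, 0), (1, 0), (2, 0), (3, 0), (3, 1), (3, 2), (4, 2), (4, 3), (5, 3), (6, 3)])
Fold: move[5]->U => RRRUUUURR (positions: [(0, 0), (1, 0), (2, 0), (3, 0), (3, 1), (3, 2), (3, 3), (3, 4), (4, 4), (5, 4)])
Fold: move[1]->U => RURUUUURR (positions: [(0, 0), (1, 0), (1, 1), (2, 1), (2, 2), (2, 3), (2, 4), (2, 5), (3, 5), (4, 5)])
Fold: move[0]->U => UURUUUURR (positions: [(0, 0), (0, 1), (0, 2), (1, 2), (1, 3), (1, 4), (1, 5), (1, 6), (2, 6), (3, 6)])

Answer: (0,0) (0,1) (0,2) (1,2) (1,3) (1,4) (1,5) (1,6) (2,6) (3,6)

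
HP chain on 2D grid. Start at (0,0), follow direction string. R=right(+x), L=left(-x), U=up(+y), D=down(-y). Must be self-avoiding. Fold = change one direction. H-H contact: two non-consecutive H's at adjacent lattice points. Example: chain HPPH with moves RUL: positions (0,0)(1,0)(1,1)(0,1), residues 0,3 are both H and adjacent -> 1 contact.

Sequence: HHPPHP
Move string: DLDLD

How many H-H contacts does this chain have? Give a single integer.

Positions: [(0, 0), (0, -1), (-1, -1), (-1, -2), (-2, -2), (-2, -3)]
No H-H contacts found.

Answer: 0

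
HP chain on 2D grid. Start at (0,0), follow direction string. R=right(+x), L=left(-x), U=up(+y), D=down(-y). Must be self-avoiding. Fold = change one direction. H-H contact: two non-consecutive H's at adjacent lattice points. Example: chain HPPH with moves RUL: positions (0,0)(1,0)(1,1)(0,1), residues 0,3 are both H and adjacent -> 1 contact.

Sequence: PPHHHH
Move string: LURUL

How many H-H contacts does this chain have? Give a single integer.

Positions: [(0, 0), (-1, 0), (-1, 1), (0, 1), (0, 2), (-1, 2)]
H-H contact: residue 2 @(-1,1) - residue 5 @(-1, 2)

Answer: 1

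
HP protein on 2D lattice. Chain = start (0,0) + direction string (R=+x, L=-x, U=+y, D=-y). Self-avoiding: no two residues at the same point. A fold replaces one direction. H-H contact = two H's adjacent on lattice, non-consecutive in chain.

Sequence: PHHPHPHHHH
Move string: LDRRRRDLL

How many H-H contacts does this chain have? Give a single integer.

Answer: 1

Derivation:
Positions: [(0, 0), (-1, 0), (-1, -1), (0, -1), (1, -1), (2, -1), (3, -1), (3, -2), (2, -2), (1, -2)]
H-H contact: residue 4 @(1,-1) - residue 9 @(1, -2)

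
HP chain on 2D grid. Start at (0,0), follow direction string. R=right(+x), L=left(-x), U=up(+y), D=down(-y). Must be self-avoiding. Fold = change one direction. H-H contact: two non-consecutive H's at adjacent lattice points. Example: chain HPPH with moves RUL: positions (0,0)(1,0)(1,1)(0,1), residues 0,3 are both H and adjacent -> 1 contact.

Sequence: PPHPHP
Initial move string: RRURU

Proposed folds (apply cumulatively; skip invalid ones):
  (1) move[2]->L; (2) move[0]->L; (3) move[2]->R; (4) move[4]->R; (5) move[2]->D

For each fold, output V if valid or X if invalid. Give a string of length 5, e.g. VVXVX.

Answer: XXVVV

Derivation:
Initial: RRURU -> [(0, 0), (1, 0), (2, 0), (2, 1), (3, 1), (3, 2)]
Fold 1: move[2]->L => RRLRU INVALID (collision), skipped
Fold 2: move[0]->L => LRURU INVALID (collision), skipped
Fold 3: move[2]->R => RRRRU VALID
Fold 4: move[4]->R => RRRRR VALID
Fold 5: move[2]->D => RRDRR VALID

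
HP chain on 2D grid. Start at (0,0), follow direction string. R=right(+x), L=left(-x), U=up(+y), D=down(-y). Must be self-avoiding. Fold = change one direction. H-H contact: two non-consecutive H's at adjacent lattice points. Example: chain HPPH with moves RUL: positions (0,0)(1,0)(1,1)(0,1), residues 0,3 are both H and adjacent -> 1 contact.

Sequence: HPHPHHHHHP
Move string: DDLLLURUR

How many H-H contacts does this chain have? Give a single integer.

Positions: [(0, 0), (0, -1), (0, -2), (-1, -2), (-2, -2), (-3, -2), (-3, -1), (-2, -1), (-2, 0), (-1, 0)]
H-H contact: residue 4 @(-2,-2) - residue 7 @(-2, -1)

Answer: 1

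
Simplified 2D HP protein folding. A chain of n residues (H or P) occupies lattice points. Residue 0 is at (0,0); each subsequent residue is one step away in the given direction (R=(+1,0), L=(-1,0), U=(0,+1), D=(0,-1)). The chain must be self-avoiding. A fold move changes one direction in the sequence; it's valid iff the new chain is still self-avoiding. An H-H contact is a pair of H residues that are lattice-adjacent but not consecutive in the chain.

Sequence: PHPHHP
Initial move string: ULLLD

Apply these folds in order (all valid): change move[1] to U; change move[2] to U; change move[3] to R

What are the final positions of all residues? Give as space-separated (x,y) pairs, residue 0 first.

Initial moves: ULLLD
Fold: move[1]->U => UULLD (positions: [(0, 0), (0, 1), (0, 2), (-1, 2), (-2, 2), (-2, 1)])
Fold: move[2]->U => UUULD (positions: [(0, 0), (0, 1), (0, 2), (0, 3), (-1, 3), (-1, 2)])
Fold: move[3]->R => UUURD (positions: [(0, 0), (0, 1), (0, 2), (0, 3), (1, 3), (1, 2)])

Answer: (0,0) (0,1) (0,2) (0,3) (1,3) (1,2)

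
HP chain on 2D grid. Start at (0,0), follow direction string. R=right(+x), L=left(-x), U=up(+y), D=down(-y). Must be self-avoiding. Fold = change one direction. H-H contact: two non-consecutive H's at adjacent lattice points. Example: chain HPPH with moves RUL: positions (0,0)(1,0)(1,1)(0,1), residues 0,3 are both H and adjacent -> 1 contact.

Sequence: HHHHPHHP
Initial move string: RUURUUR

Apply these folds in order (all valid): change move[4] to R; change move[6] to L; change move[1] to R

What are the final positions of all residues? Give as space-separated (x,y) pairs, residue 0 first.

Answer: (0,0) (1,0) (2,0) (2,1) (3,1) (4,1) (4,2) (3,2)

Derivation:
Initial moves: RUURUUR
Fold: move[4]->R => RUURRUR (positions: [(0, 0), (1, 0), (1, 1), (1, 2), (2, 2), (3, 2), (3, 3), (4, 3)])
Fold: move[6]->L => RUURRUL (positions: [(0, 0), (1, 0), (1, 1), (1, 2), (2, 2), (3, 2), (3, 3), (2, 3)])
Fold: move[1]->R => RRURRUL (positions: [(0, 0), (1, 0), (2, 0), (2, 1), (3, 1), (4, 1), (4, 2), (3, 2)])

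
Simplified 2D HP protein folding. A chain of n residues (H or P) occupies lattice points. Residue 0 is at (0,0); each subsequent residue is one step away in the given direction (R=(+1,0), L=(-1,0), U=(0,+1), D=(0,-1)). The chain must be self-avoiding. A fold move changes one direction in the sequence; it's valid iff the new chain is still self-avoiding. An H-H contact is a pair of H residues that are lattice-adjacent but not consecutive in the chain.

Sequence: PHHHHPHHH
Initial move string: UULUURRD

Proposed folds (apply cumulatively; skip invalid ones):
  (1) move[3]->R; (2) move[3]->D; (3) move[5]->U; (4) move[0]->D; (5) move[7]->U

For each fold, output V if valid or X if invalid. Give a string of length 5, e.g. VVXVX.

Initial: UULUURRD -> [(0, 0), (0, 1), (0, 2), (-1, 2), (-1, 3), (-1, 4), (0, 4), (1, 4), (1, 3)]
Fold 1: move[3]->R => UULRURRD INVALID (collision), skipped
Fold 2: move[3]->D => UULDURRD INVALID (collision), skipped
Fold 3: move[5]->U => UULUUURD VALID
Fold 4: move[0]->D => DULUUURD INVALID (collision), skipped
Fold 5: move[7]->U => UULUUURU VALID

Answer: XXVXV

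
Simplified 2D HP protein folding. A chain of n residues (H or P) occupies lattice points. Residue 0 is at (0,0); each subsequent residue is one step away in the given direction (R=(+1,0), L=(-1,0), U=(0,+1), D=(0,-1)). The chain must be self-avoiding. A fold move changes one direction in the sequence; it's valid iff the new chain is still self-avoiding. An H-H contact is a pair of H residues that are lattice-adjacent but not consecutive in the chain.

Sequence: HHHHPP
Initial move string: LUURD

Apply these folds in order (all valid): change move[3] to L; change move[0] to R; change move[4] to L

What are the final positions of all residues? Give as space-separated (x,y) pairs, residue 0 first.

Answer: (0,0) (1,0) (1,1) (1,2) (0,2) (-1,2)

Derivation:
Initial moves: LUURD
Fold: move[3]->L => LUULD (positions: [(0, 0), (-1, 0), (-1, 1), (-1, 2), (-2, 2), (-2, 1)])
Fold: move[0]->R => RUULD (positions: [(0, 0), (1, 0), (1, 1), (1, 2), (0, 2), (0, 1)])
Fold: move[4]->L => RUULL (positions: [(0, 0), (1, 0), (1, 1), (1, 2), (0, 2), (-1, 2)])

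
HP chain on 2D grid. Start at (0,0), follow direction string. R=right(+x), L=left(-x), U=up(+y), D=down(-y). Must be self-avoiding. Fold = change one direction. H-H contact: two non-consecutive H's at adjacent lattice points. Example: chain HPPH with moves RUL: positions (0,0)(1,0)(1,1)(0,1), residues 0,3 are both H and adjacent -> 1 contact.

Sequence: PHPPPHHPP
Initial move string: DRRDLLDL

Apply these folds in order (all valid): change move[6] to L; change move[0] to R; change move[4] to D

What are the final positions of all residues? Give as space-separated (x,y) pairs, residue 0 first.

Initial moves: DRRDLLDL
Fold: move[6]->L => DRRDLLLL (positions: [(0, 0), (0, -1), (1, -1), (2, -1), (2, -2), (1, -2), (0, -2), (-1, -2), (-2, -2)])
Fold: move[0]->R => RRRDLLLL (positions: [(0, 0), (1, 0), (2, 0), (3, 0), (3, -1), (2, -1), (1, -1), (0, -1), (-1, -1)])
Fold: move[4]->D => RRRDDLLL (positions: [(0, 0), (1, 0), (2, 0), (3, 0), (3, -1), (3, -2), (2, -2), (1, -2), (0, -2)])

Answer: (0,0) (1,0) (2,0) (3,0) (3,-1) (3,-2) (2,-2) (1,-2) (0,-2)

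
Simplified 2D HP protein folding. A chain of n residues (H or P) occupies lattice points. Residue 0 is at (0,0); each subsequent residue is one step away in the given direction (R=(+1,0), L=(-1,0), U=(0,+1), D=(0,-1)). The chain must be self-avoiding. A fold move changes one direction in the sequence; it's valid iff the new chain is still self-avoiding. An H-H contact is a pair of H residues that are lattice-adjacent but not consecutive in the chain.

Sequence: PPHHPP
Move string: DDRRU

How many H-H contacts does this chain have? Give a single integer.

Answer: 0

Derivation:
Positions: [(0, 0), (0, -1), (0, -2), (1, -2), (2, -2), (2, -1)]
No H-H contacts found.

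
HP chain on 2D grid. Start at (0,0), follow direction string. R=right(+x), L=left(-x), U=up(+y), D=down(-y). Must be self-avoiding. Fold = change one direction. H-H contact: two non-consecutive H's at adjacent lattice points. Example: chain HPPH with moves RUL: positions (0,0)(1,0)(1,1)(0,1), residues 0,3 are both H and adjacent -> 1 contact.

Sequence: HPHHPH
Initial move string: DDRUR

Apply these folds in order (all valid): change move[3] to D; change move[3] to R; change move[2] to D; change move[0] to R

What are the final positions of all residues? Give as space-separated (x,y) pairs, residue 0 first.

Answer: (0,0) (1,0) (1,-1) (1,-2) (2,-2) (3,-2)

Derivation:
Initial moves: DDRUR
Fold: move[3]->D => DDRDR (positions: [(0, 0), (0, -1), (0, -2), (1, -2), (1, -3), (2, -3)])
Fold: move[3]->R => DDRRR (positions: [(0, 0), (0, -1), (0, -2), (1, -2), (2, -2), (3, -2)])
Fold: move[2]->D => DDDRR (positions: [(0, 0), (0, -1), (0, -2), (0, -3), (1, -3), (2, -3)])
Fold: move[0]->R => RDDRR (positions: [(0, 0), (1, 0), (1, -1), (1, -2), (2, -2), (3, -2)])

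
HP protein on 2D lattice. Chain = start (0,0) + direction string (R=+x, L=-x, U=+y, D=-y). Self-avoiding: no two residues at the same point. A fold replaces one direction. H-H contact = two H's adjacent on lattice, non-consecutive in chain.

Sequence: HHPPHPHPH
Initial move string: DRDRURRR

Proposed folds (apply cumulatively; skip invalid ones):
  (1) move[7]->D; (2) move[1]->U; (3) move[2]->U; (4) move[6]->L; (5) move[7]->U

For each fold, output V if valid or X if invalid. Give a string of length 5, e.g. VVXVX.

Initial: DRDRURRR -> [(0, 0), (0, -1), (1, -1), (1, -2), (2, -2), (2, -1), (3, -1), (4, -1), (5, -1)]
Fold 1: move[7]->D => DRDRURRD VALID
Fold 2: move[1]->U => DUDRURRD INVALID (collision), skipped
Fold 3: move[2]->U => DRURURRD VALID
Fold 4: move[6]->L => DRURURLD INVALID (collision), skipped
Fold 5: move[7]->U => DRURURRU VALID

Answer: VXVXV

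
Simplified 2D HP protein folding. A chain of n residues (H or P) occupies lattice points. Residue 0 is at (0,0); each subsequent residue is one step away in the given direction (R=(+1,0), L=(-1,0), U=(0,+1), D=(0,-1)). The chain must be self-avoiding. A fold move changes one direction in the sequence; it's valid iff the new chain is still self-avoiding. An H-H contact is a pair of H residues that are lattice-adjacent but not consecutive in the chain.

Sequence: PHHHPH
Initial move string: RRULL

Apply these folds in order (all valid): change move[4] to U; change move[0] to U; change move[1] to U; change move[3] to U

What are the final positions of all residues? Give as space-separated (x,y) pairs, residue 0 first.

Answer: (0,0) (0,1) (0,2) (0,3) (0,4) (0,5)

Derivation:
Initial moves: RRULL
Fold: move[4]->U => RRULU (positions: [(0, 0), (1, 0), (2, 0), (2, 1), (1, 1), (1, 2)])
Fold: move[0]->U => URULU (positions: [(0, 0), (0, 1), (1, 1), (1, 2), (0, 2), (0, 3)])
Fold: move[1]->U => UUULU (positions: [(0, 0), (0, 1), (0, 2), (0, 3), (-1, 3), (-1, 4)])
Fold: move[3]->U => UUUUU (positions: [(0, 0), (0, 1), (0, 2), (0, 3), (0, 4), (0, 5)])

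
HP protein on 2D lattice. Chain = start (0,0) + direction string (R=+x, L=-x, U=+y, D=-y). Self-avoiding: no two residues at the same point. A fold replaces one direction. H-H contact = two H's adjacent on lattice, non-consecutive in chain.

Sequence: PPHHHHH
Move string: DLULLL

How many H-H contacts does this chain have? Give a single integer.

Answer: 0

Derivation:
Positions: [(0, 0), (0, -1), (-1, -1), (-1, 0), (-2, 0), (-3, 0), (-4, 0)]
No H-H contacts found.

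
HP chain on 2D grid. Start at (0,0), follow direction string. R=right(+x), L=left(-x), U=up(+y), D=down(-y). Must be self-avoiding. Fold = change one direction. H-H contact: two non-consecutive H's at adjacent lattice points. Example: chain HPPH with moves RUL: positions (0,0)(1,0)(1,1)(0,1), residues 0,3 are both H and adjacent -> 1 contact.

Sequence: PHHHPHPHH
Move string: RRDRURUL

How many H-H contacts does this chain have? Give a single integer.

Positions: [(0, 0), (1, 0), (2, 0), (2, -1), (3, -1), (3, 0), (4, 0), (4, 1), (3, 1)]
H-H contact: residue 2 @(2,0) - residue 5 @(3, 0)
H-H contact: residue 5 @(3,0) - residue 8 @(3, 1)

Answer: 2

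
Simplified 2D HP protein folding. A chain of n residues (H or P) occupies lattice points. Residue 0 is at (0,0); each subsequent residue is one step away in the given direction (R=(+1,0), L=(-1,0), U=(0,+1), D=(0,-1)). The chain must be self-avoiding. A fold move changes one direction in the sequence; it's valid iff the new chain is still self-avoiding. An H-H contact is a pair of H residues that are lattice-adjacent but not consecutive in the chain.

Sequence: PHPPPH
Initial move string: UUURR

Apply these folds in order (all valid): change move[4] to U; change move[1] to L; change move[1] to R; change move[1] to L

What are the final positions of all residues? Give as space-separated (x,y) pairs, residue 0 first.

Answer: (0,0) (0,1) (-1,1) (-1,2) (0,2) (0,3)

Derivation:
Initial moves: UUURR
Fold: move[4]->U => UUURU (positions: [(0, 0), (0, 1), (0, 2), (0, 3), (1, 3), (1, 4)])
Fold: move[1]->L => ULURU (positions: [(0, 0), (0, 1), (-1, 1), (-1, 2), (0, 2), (0, 3)])
Fold: move[1]->R => URURU (positions: [(0, 0), (0, 1), (1, 1), (1, 2), (2, 2), (2, 3)])
Fold: move[1]->L => ULURU (positions: [(0, 0), (0, 1), (-1, 1), (-1, 2), (0, 2), (0, 3)])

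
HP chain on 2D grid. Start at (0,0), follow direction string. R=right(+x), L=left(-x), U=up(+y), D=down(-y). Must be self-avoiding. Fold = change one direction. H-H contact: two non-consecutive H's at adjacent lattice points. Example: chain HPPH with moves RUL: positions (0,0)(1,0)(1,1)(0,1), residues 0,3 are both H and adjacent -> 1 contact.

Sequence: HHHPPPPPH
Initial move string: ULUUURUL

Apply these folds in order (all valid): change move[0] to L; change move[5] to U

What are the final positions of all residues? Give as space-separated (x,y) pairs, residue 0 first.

Initial moves: ULUUURUL
Fold: move[0]->L => LLUUURUL (positions: [(0, 0), (-1, 0), (-2, 0), (-2, 1), (-2, 2), (-2, 3), (-1, 3), (-1, 4), (-2, 4)])
Fold: move[5]->U => LLUUUUUL (positions: [(0, 0), (-1, 0), (-2, 0), (-2, 1), (-2, 2), (-2, 3), (-2, 4), (-2, 5), (-3, 5)])

Answer: (0,0) (-1,0) (-2,0) (-2,1) (-2,2) (-2,3) (-2,4) (-2,5) (-3,5)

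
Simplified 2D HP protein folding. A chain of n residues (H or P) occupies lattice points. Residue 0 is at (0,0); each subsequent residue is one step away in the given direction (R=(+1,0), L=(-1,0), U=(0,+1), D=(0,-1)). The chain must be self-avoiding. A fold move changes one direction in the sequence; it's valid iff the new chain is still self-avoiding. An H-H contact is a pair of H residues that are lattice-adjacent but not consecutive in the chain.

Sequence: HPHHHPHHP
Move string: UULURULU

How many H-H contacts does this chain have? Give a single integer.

Answer: 1

Derivation:
Positions: [(0, 0), (0, 1), (0, 2), (-1, 2), (-1, 3), (0, 3), (0, 4), (-1, 4), (-1, 5)]
H-H contact: residue 4 @(-1,3) - residue 7 @(-1, 4)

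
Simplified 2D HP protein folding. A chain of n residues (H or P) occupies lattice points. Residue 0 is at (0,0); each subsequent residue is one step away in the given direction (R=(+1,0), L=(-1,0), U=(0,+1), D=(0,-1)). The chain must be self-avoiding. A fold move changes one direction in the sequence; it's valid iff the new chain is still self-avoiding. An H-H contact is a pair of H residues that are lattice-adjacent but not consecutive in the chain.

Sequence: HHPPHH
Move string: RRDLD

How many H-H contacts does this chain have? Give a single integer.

Answer: 1

Derivation:
Positions: [(0, 0), (1, 0), (2, 0), (2, -1), (1, -1), (1, -2)]
H-H contact: residue 1 @(1,0) - residue 4 @(1, -1)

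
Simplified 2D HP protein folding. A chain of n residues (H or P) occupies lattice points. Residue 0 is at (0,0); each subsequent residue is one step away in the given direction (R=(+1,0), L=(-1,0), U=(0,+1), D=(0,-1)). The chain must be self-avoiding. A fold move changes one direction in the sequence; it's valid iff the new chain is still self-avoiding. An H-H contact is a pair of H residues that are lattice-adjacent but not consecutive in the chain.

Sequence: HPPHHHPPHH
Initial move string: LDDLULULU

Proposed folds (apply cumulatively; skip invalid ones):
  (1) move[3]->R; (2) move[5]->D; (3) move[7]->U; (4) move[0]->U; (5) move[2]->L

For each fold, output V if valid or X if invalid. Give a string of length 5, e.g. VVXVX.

Answer: XXVXV

Derivation:
Initial: LDDLULULU -> [(0, 0), (-1, 0), (-1, -1), (-1, -2), (-2, -2), (-2, -1), (-3, -1), (-3, 0), (-4, 0), (-4, 1)]
Fold 1: move[3]->R => LDDRULULU INVALID (collision), skipped
Fold 2: move[5]->D => LDDLUDULU INVALID (collision), skipped
Fold 3: move[7]->U => LDDLULUUU VALID
Fold 4: move[0]->U => UDDLULUUU INVALID (collision), skipped
Fold 5: move[2]->L => LDLLULUUU VALID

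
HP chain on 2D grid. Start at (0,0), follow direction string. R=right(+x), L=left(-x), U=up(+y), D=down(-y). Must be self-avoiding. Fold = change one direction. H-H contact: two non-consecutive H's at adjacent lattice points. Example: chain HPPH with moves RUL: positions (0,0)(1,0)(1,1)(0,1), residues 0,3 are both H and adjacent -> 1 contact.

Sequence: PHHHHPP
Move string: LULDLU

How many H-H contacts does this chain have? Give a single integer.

Positions: [(0, 0), (-1, 0), (-1, 1), (-2, 1), (-2, 0), (-3, 0), (-3, 1)]
H-H contact: residue 1 @(-1,0) - residue 4 @(-2, 0)

Answer: 1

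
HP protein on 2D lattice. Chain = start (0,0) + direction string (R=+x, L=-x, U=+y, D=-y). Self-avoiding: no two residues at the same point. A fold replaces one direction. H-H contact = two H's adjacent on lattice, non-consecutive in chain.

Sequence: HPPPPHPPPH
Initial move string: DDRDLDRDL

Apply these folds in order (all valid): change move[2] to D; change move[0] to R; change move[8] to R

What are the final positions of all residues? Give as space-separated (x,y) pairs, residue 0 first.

Answer: (0,0) (1,0) (1,-1) (1,-2) (1,-3) (0,-3) (0,-4) (1,-4) (1,-5) (2,-5)

Derivation:
Initial moves: DDRDLDRDL
Fold: move[2]->D => DDDDLDRDL (positions: [(0, 0), (0, -1), (0, -2), (0, -3), (0, -4), (-1, -4), (-1, -5), (0, -5), (0, -6), (-1, -6)])
Fold: move[0]->R => RDDDLDRDL (positions: [(0, 0), (1, 0), (1, -1), (1, -2), (1, -3), (0, -3), (0, -4), (1, -4), (1, -5), (0, -5)])
Fold: move[8]->R => RDDDLDRDR (positions: [(0, 0), (1, 0), (1, -1), (1, -2), (1, -3), (0, -3), (0, -4), (1, -4), (1, -5), (2, -5)])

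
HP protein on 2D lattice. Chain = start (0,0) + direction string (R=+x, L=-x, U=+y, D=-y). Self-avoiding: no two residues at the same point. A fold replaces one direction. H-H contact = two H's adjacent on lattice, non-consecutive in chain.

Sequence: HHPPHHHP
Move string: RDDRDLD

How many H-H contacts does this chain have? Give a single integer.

Positions: [(0, 0), (1, 0), (1, -1), (1, -2), (2, -2), (2, -3), (1, -3), (1, -4)]
No H-H contacts found.

Answer: 0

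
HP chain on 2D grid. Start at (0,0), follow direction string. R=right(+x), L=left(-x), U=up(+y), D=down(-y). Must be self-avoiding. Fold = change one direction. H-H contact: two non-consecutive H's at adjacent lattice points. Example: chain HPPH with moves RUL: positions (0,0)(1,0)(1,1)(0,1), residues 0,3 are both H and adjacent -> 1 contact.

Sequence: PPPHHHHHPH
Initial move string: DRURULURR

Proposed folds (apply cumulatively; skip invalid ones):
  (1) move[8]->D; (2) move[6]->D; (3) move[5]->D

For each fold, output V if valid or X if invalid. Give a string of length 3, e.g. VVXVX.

Initial: DRURULURR -> [(0, 0), (0, -1), (1, -1), (1, 0), (2, 0), (2, 1), (1, 1), (1, 2), (2, 2), (3, 2)]
Fold 1: move[8]->D => DRURULURD INVALID (collision), skipped
Fold 2: move[6]->D => DRURULDRR INVALID (collision), skipped
Fold 3: move[5]->D => DRURUDURR INVALID (collision), skipped

Answer: XXX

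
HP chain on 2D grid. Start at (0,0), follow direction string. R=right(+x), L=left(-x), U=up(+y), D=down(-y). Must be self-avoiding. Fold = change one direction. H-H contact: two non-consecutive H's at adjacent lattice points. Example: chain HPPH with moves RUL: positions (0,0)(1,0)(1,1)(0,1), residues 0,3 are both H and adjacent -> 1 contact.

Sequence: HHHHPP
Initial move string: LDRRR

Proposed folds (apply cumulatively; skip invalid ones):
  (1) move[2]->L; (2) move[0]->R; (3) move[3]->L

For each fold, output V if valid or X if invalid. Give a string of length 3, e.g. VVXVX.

Answer: XVX

Derivation:
Initial: LDRRR -> [(0, 0), (-1, 0), (-1, -1), (0, -1), (1, -1), (2, -1)]
Fold 1: move[2]->L => LDLRR INVALID (collision), skipped
Fold 2: move[0]->R => RDRRR VALID
Fold 3: move[3]->L => RDRLR INVALID (collision), skipped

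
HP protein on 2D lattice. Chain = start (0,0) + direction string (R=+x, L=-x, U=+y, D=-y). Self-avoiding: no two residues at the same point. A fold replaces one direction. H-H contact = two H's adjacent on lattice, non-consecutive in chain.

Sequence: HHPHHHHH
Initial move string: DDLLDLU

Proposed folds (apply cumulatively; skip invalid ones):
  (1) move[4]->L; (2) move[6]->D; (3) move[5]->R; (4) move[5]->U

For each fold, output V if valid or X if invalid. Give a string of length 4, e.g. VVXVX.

Initial: DDLLDLU -> [(0, 0), (0, -1), (0, -2), (-1, -2), (-2, -2), (-2, -3), (-3, -3), (-3, -2)]
Fold 1: move[4]->L => DDLLLLU VALID
Fold 2: move[6]->D => DDLLLLD VALID
Fold 3: move[5]->R => DDLLLRD INVALID (collision), skipped
Fold 4: move[5]->U => DDLLLUD INVALID (collision), skipped

Answer: VVXX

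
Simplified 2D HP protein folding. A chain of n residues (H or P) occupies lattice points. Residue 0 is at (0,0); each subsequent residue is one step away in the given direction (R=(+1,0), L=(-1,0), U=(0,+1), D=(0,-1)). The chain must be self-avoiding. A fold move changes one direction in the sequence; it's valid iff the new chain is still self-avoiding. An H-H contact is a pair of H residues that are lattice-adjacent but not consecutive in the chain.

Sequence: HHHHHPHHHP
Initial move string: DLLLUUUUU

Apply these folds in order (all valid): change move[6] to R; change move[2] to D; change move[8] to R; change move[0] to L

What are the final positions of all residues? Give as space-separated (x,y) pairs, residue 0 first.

Initial moves: DLLLUUUUU
Fold: move[6]->R => DLLLUURUU (positions: [(0, 0), (0, -1), (-1, -1), (-2, -1), (-3, -1), (-3, 0), (-3, 1), (-2, 1), (-2, 2), (-2, 3)])
Fold: move[2]->D => DLDLUURUU (positions: [(0, 0), (0, -1), (-1, -1), (-1, -2), (-2, -2), (-2, -1), (-2, 0), (-1, 0), (-1, 1), (-1, 2)])
Fold: move[8]->R => DLDLUURUR (positions: [(0, 0), (0, -1), (-1, -1), (-1, -2), (-2, -2), (-2, -1), (-2, 0), (-1, 0), (-1, 1), (0, 1)])
Fold: move[0]->L => LLDLUURUR (positions: [(0, 0), (-1, 0), (-2, 0), (-2, -1), (-3, -1), (-3, 0), (-3, 1), (-2, 1), (-2, 2), (-1, 2)])

Answer: (0,0) (-1,0) (-2,0) (-2,-1) (-3,-1) (-3,0) (-3,1) (-2,1) (-2,2) (-1,2)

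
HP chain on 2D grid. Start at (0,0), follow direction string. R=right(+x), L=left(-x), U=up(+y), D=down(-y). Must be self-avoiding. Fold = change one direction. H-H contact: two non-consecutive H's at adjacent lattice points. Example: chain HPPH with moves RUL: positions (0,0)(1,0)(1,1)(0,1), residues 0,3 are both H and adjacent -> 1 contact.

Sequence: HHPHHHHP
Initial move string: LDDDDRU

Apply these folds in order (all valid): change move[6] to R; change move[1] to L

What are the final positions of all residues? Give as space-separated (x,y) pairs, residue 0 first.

Answer: (0,0) (-1,0) (-2,0) (-2,-1) (-2,-2) (-2,-3) (-1,-3) (0,-3)

Derivation:
Initial moves: LDDDDRU
Fold: move[6]->R => LDDDDRR (positions: [(0, 0), (-1, 0), (-1, -1), (-1, -2), (-1, -3), (-1, -4), (0, -4), (1, -4)])
Fold: move[1]->L => LLDDDRR (positions: [(0, 0), (-1, 0), (-2, 0), (-2, -1), (-2, -2), (-2, -3), (-1, -3), (0, -3)])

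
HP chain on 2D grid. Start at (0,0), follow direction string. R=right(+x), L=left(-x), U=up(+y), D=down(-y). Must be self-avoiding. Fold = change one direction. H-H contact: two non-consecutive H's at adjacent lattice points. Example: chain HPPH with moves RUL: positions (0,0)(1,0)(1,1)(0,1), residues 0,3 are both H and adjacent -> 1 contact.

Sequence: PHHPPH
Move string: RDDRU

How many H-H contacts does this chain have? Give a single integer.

Positions: [(0, 0), (1, 0), (1, -1), (1, -2), (2, -2), (2, -1)]
H-H contact: residue 2 @(1,-1) - residue 5 @(2, -1)

Answer: 1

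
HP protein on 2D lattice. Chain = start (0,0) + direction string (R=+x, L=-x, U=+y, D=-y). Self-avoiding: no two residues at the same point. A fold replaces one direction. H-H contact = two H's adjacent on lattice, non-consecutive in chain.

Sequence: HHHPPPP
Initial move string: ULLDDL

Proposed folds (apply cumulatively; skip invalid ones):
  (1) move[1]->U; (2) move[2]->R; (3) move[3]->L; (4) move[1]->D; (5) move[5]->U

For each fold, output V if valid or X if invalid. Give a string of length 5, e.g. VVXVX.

Answer: VXVXX

Derivation:
Initial: ULLDDL -> [(0, 0), (0, 1), (-1, 1), (-2, 1), (-2, 0), (-2, -1), (-3, -1)]
Fold 1: move[1]->U => UULDDL VALID
Fold 2: move[2]->R => UURDDL INVALID (collision), skipped
Fold 3: move[3]->L => UULLDL VALID
Fold 4: move[1]->D => UDLLDL INVALID (collision), skipped
Fold 5: move[5]->U => UULLDU INVALID (collision), skipped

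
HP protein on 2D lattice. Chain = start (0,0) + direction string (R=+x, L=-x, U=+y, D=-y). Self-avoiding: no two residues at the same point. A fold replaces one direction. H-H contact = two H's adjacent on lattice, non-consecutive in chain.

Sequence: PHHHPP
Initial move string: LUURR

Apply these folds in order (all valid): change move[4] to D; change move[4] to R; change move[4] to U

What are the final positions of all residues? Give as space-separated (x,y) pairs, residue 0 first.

Initial moves: LUURR
Fold: move[4]->D => LUURD (positions: [(0, 0), (-1, 0), (-1, 1), (-1, 2), (0, 2), (0, 1)])
Fold: move[4]->R => LUURR (positions: [(0, 0), (-1, 0), (-1, 1), (-1, 2), (0, 2), (1, 2)])
Fold: move[4]->U => LUURU (positions: [(0, 0), (-1, 0), (-1, 1), (-1, 2), (0, 2), (0, 3)])

Answer: (0,0) (-1,0) (-1,1) (-1,2) (0,2) (0,3)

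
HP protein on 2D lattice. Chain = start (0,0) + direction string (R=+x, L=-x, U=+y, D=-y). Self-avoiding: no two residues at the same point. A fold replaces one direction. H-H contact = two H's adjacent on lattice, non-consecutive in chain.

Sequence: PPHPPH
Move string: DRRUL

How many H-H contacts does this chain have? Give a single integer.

Answer: 1

Derivation:
Positions: [(0, 0), (0, -1), (1, -1), (2, -1), (2, 0), (1, 0)]
H-H contact: residue 2 @(1,-1) - residue 5 @(1, 0)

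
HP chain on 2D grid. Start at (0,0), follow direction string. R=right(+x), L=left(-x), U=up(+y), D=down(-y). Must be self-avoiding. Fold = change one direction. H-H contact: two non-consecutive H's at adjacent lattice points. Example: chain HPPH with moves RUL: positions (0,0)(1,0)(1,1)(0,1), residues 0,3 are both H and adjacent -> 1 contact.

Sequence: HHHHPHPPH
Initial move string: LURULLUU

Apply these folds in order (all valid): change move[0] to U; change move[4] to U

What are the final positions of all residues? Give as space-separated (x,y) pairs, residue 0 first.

Answer: (0,0) (0,1) (0,2) (1,2) (1,3) (1,4) (0,4) (0,5) (0,6)

Derivation:
Initial moves: LURULLUU
Fold: move[0]->U => UURULLUU (positions: [(0, 0), (0, 1), (0, 2), (1, 2), (1, 3), (0, 3), (-1, 3), (-1, 4), (-1, 5)])
Fold: move[4]->U => UURUULUU (positions: [(0, 0), (0, 1), (0, 2), (1, 2), (1, 3), (1, 4), (0, 4), (0, 5), (0, 6)])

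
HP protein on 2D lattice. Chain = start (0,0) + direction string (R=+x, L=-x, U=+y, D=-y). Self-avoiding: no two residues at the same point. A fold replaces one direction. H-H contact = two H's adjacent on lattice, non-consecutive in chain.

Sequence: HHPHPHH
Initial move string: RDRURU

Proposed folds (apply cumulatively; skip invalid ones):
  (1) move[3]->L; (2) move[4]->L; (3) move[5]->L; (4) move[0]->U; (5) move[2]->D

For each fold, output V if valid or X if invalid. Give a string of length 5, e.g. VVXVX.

Initial: RDRURU -> [(0, 0), (1, 0), (1, -1), (2, -1), (2, 0), (3, 0), (3, 1)]
Fold 1: move[3]->L => RDRLRU INVALID (collision), skipped
Fold 2: move[4]->L => RDRULU INVALID (collision), skipped
Fold 3: move[5]->L => RDRURL INVALID (collision), skipped
Fold 4: move[0]->U => UDRURU INVALID (collision), skipped
Fold 5: move[2]->D => RDDURU INVALID (collision), skipped

Answer: XXXXX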